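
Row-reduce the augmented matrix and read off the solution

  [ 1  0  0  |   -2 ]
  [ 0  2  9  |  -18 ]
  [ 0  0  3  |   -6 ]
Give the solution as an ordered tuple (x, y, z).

(-2, 0, -2)

Multiply ρ2 by 1/2.
  [ 1  0    0  |  -2 ]
  [ 0  1  9/2  |  -9 ]
  [ 0  0    3  |  -6 ]
Multiply ρ3 by 1/3.
  [ 1  0    0  |  -2 ]
  [ 0  1  9/2  |  -9 ]
  [ 0  0    1  |  -2 ]
Subtract 9/2 times ρ3 from ρ2.
  [ 1  0  0  |  -2 ]
  [ 0  1  0  |   0 ]
  [ 0  0  1  |  -2 ]
Reading off the last column: x = -2, y = 0, z = -2.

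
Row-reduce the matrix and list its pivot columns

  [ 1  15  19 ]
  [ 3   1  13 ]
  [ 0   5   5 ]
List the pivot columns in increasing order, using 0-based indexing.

0, 1

R2 → R2 − 3·R1
  [ 1   15   19 ]
  [ 0  -44  -44 ]
  [ 0    5    5 ]
R2 → -1/44·R2
  [ 1  15  19 ]
  [ 0   1   1 ]
  [ 0   5   5 ]
R3 → R3 − 5·R2
  [ 1  15  19 ]
  [ 0   1   1 ]
  [ 0   0   0 ]
R1 → R1 − 15·R2
  [ 1  0  4 ]
  [ 0  1  1 ]
  [ 0  0  0 ]
Pivot columns are the columns containing a leading 1.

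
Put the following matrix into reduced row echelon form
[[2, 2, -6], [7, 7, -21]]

ρ1 ← 1/2·ρ1
  [ 1  1   -3 ]
  [ 7  7  -21 ]
ρ2 ← ρ2 − 7·ρ1
  [ 1  1  -3 ]
  [ 0  0   0 ]

[[1, 1, -3], [0, 0, 0]]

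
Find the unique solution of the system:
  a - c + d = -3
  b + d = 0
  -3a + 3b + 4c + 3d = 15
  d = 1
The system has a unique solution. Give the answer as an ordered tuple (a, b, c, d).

(-1, -1, 3, 1)

Form the augmented matrix and row-reduce:
  [  1  0  -1  1  |  -3 ]
  [  0  1   0  1  |   0 ]
  [ -3  3   4  3  |  15 ]
  [  0  0   0  1  |   1 ]
R3 := R3 + 3·R1
  [ 1  0  -1  1  |  -3 ]
  [ 0  1   0  1  |   0 ]
  [ 0  3   1  6  |   6 ]
  [ 0  0   0  1  |   1 ]
R3 := R3 − 3·R2
  [ 1  0  -1  1  |  -3 ]
  [ 0  1   0  1  |   0 ]
  [ 0  0   1  3  |   6 ]
  [ 0  0   0  1  |   1 ]
R3 := R3 − 3·R4
  [ 1  0  -1  1  |  -3 ]
  [ 0  1   0  1  |   0 ]
  [ 0  0   1  0  |   3 ]
  [ 0  0   0  1  |   1 ]
R2 := R2 − R4
  [ 1  0  -1  1  |  -3 ]
  [ 0  1   0  0  |  -1 ]
  [ 0  0   1  0  |   3 ]
  [ 0  0   0  1  |   1 ]
R1 := R1 − R4
  [ 1  0  -1  0  |  -4 ]
  [ 0  1   0  0  |  -1 ]
  [ 0  0   1  0  |   3 ]
  [ 0  0   0  1  |   1 ]
R1 := R1 + R3
  [ 1  0  0  0  |  -1 ]
  [ 0  1  0  0  |  -1 ]
  [ 0  0  1  0  |   3 ]
  [ 0  0  0  1  |   1 ]
Reading off the last column: a = -1, b = -1, c = 3, d = 1.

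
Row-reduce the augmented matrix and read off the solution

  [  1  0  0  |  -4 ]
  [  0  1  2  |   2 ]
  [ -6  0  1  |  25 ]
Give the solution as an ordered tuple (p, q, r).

(-4, 0, 1)

R3 -> R3 + 6·R1
  [ 1  0  0  |  -4 ]
  [ 0  1  2  |   2 ]
  [ 0  0  1  |   1 ]
R2 -> R2 − 2·R3
  [ 1  0  0  |  -4 ]
  [ 0  1  0  |   0 ]
  [ 0  0  1  |   1 ]
Reading off the last column: p = -4, q = 0, r = 1.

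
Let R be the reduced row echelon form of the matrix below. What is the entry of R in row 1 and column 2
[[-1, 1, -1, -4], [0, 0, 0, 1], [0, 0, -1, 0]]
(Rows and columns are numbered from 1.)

-1

R1 → -1·R1
  [ 1  -1   1  4 ]
  [ 0   0   0  1 ]
  [ 0   0  -1  0 ]
R2 <=> R3
  [ 1  -1   1  4 ]
  [ 0   0  -1  0 ]
  [ 0   0   0  1 ]
R2 → -1·R2
  [ 1  -1  1  4 ]
  [ 0   0  1  0 ]
  [ 0   0  0  1 ]
R1 → R1 − 4·R3
  [ 1  -1  1  0 ]
  [ 0   0  1  0 ]
  [ 0   0  0  1 ]
R1 → R1 − R2
  [ 1  -1  0  0 ]
  [ 0   0  1  0 ]
  [ 0   0  0  1 ]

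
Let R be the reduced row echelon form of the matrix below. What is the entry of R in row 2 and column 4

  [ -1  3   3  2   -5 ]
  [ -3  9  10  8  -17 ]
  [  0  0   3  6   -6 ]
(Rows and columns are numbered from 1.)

r1 -> -1·r1
  [  1  -3  -3  -2    5 ]
  [ -3   9  10   8  -17 ]
  [  0   0   3   6   -6 ]
r2 -> r2 + 3·r1
  [ 1  -3  -3  -2   5 ]
  [ 0   0   1   2  -2 ]
  [ 0   0   3   6  -6 ]
r3 -> r3 − 3·r2
  [ 1  -3  -3  -2   5 ]
  [ 0   0   1   2  -2 ]
  [ 0   0   0   0   0 ]
r1 -> r1 + 3·r2
  [ 1  -3  0  4  -1 ]
  [ 0   0  1  2  -2 ]
  [ 0   0  0  0   0 ]

2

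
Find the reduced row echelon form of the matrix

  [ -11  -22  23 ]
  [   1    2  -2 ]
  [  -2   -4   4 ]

[[1, 2, 0], [0, 0, 1], [0, 0, 0]]

R1 ← -1/11·R1
  [  1   2  -23/11 ]
  [  1   2      -2 ]
  [ -2  -4       4 ]
R2 ← R2 − R1
  [  1   2  -23/11 ]
  [  0   0    1/11 ]
  [ -2  -4       4 ]
R3 ← R3 + 2·R1
  [ 1  2  -23/11 ]
  [ 0  0    1/11 ]
  [ 0  0   -2/11 ]
R2 ← 11·R2
  [ 1  2  -23/11 ]
  [ 0  0       1 ]
  [ 0  0   -2/11 ]
R3 ← R3 + 2/11·R2
  [ 1  2  -23/11 ]
  [ 0  0       1 ]
  [ 0  0       0 ]
R1 ← R1 + 23/11·R2
  [ 1  2  0 ]
  [ 0  0  1 ]
  [ 0  0  0 ]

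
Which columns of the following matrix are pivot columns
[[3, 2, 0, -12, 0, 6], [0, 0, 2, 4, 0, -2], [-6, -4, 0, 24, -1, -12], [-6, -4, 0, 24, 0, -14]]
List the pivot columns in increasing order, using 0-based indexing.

R1 ← 1/3·R1
  [  1  2/3  0  -4   0    2 ]
  [  0    0  2   4   0   -2 ]
  [ -6   -4  0  24  -1  -12 ]
  [ -6   -4  0  24   0  -14 ]
R3 ← R3 + 6·R1
  [  1  2/3  0  -4   0    2 ]
  [  0    0  2   4   0   -2 ]
  [  0    0  0   0  -1    0 ]
  [ -6   -4  0  24   0  -14 ]
R4 ← R4 + 6·R1
  [ 1  2/3  0  -4   0   2 ]
  [ 0    0  2   4   0  -2 ]
  [ 0    0  0   0  -1   0 ]
  [ 0    0  0   0   0  -2 ]
R2 ← 1/2·R2
  [ 1  2/3  0  -4   0   2 ]
  [ 0    0  1   2   0  -1 ]
  [ 0    0  0   0  -1   0 ]
  [ 0    0  0   0   0  -2 ]
R3 ← -1·R3
  [ 1  2/3  0  -4  0   2 ]
  [ 0    0  1   2  0  -1 ]
  [ 0    0  0   0  1   0 ]
  [ 0    0  0   0  0  -2 ]
R4 ← -1/2·R4
  [ 1  2/3  0  -4  0   2 ]
  [ 0    0  1   2  0  -1 ]
  [ 0    0  0   0  1   0 ]
  [ 0    0  0   0  0   1 ]
R2 ← R2 + R4
  [ 1  2/3  0  -4  0  2 ]
  [ 0    0  1   2  0  0 ]
  [ 0    0  0   0  1  0 ]
  [ 0    0  0   0  0  1 ]
R1 ← R1 − 2·R4
  [ 1  2/3  0  -4  0  0 ]
  [ 0    0  1   2  0  0 ]
  [ 0    0  0   0  1  0 ]
  [ 0    0  0   0  0  1 ]
Pivot columns are the columns containing a leading 1.

0, 2, 4, 5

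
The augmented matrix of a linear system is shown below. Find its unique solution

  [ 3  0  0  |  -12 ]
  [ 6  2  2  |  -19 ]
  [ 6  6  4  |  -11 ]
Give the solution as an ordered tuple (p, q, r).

Multiply ρ1 by 1/3.
  [ 1  0  0  |   -4 ]
  [ 6  2  2  |  -19 ]
  [ 6  6  4  |  -11 ]
Subtract 6 times ρ1 from ρ2.
  [ 1  0  0  |   -4 ]
  [ 0  2  2  |    5 ]
  [ 6  6  4  |  -11 ]
Subtract 6 times ρ1 from ρ3.
  [ 1  0  0  |  -4 ]
  [ 0  2  2  |   5 ]
  [ 0  6  4  |  13 ]
Multiply ρ2 by 1/2.
  [ 1  0  0  |   -4 ]
  [ 0  1  1  |  5/2 ]
  [ 0  6  4  |   13 ]
Subtract 6 times ρ2 from ρ3.
  [ 1  0   0  |   -4 ]
  [ 0  1   1  |  5/2 ]
  [ 0  0  -2  |   -2 ]
Multiply ρ3 by -1/2.
  [ 1  0  0  |   -4 ]
  [ 0  1  1  |  5/2 ]
  [ 0  0  1  |    1 ]
Subtract ρ3 from ρ2.
  [ 1  0  0  |   -4 ]
  [ 0  1  0  |  3/2 ]
  [ 0  0  1  |    1 ]
Reading off the last column: p = -4, q = 3/2, r = 1.

(-4, 3/2, 1)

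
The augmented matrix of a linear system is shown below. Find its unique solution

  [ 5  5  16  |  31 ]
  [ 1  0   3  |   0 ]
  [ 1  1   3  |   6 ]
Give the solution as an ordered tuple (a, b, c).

r1 -> 1/5·r1
  [ 1  1  16/5  |  31/5 ]
  [ 1  0     3  |     0 ]
  [ 1  1     3  |     6 ]
r2 -> r2 − r1
  [ 1   1  16/5  |   31/5 ]
  [ 0  -1  -1/5  |  -31/5 ]
  [ 1   1     3  |      6 ]
r3 -> r3 − r1
  [ 1   1  16/5  |   31/5 ]
  [ 0  -1  -1/5  |  -31/5 ]
  [ 0   0  -1/5  |   -1/5 ]
r2 -> -1·r2
  [ 1  1  16/5  |  31/5 ]
  [ 0  1   1/5  |  31/5 ]
  [ 0  0  -1/5  |  -1/5 ]
r3 -> -5·r3
  [ 1  1  16/5  |  31/5 ]
  [ 0  1   1/5  |  31/5 ]
  [ 0  0     1  |     1 ]
r2 -> r2 − 1/5·r3
  [ 1  1  16/5  |  31/5 ]
  [ 0  1     0  |     6 ]
  [ 0  0     1  |     1 ]
r1 -> r1 − 16/5·r3
  [ 1  1  0  |  3 ]
  [ 0  1  0  |  6 ]
  [ 0  0  1  |  1 ]
r1 -> r1 − r2
  [ 1  0  0  |  -3 ]
  [ 0  1  0  |   6 ]
  [ 0  0  1  |   1 ]
Reading off the last column: a = -3, b = 6, c = 1.

(-3, 6, 1)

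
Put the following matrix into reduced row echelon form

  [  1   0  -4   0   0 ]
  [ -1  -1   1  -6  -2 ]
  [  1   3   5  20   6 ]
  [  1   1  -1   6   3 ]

[[1, 0, -4, 0, 0], [0, 1, 3, 0, 0], [0, 0, 0, 1, 0], [0, 0, 0, 0, 1]]

R2 ← R2 + R1
  [ 1   0  -4   0   0 ]
  [ 0  -1  -3  -6  -2 ]
  [ 1   3   5  20   6 ]
  [ 1   1  -1   6   3 ]
R3 ← R3 − R1
  [ 1   0  -4   0   0 ]
  [ 0  -1  -3  -6  -2 ]
  [ 0   3   9  20   6 ]
  [ 1   1  -1   6   3 ]
R4 ← R4 − R1
  [ 1   0  -4   0   0 ]
  [ 0  -1  -3  -6  -2 ]
  [ 0   3   9  20   6 ]
  [ 0   1   3   6   3 ]
R2 ← -1·R2
  [ 1  0  -4   0  0 ]
  [ 0  1   3   6  2 ]
  [ 0  3   9  20  6 ]
  [ 0  1   3   6  3 ]
R3 ← R3 − 3·R2
  [ 1  0  -4  0  0 ]
  [ 0  1   3  6  2 ]
  [ 0  0   0  2  0 ]
  [ 0  1   3  6  3 ]
R4 ← R4 − R2
  [ 1  0  -4  0  0 ]
  [ 0  1   3  6  2 ]
  [ 0  0   0  2  0 ]
  [ 0  0   0  0  1 ]
R3 ← 1/2·R3
  [ 1  0  -4  0  0 ]
  [ 0  1   3  6  2 ]
  [ 0  0   0  1  0 ]
  [ 0  0   0  0  1 ]
R2 ← R2 − 2·R4
  [ 1  0  -4  0  0 ]
  [ 0  1   3  6  0 ]
  [ 0  0   0  1  0 ]
  [ 0  0   0  0  1 ]
R2 ← R2 − 6·R3
  [ 1  0  -4  0  0 ]
  [ 0  1   3  0  0 ]
  [ 0  0   0  1  0 ]
  [ 0  0   0  0  1 ]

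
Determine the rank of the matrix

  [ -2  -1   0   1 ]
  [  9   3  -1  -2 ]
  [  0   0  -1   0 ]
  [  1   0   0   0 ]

ρ1 -> -1/2·ρ1
ρ2 -> ρ2 − 9·ρ1
ρ4 -> ρ4 − ρ1
ρ2 -> -2/3·ρ2
ρ4 -> ρ4 + 1/2·ρ2
ρ3 -> -1·ρ3
ρ4 -> ρ4 − 1/3·ρ3
ρ4 -> -3·ρ4
ρ2 -> ρ2 + 5/3·ρ4
ρ1 -> ρ1 + 1/2·ρ4
ρ2 -> ρ2 − 2/3·ρ3
ρ1 -> ρ1 − 1/2·ρ2
The reduced form has 4 nonzero rows.

rank = 4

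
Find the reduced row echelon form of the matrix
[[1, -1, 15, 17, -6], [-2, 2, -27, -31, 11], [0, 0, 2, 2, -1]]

ρ2 -> ρ2 + 2·ρ1
  [ 1  -1  15  17  -6 ]
  [ 0   0   3   3  -1 ]
  [ 0   0   2   2  -1 ]
ρ2 -> 1/3·ρ2
  [ 1  -1  15  17    -6 ]
  [ 0   0   1   1  -1/3 ]
  [ 0   0   2   2    -1 ]
ρ3 -> ρ3 − 2·ρ2
  [ 1  -1  15  17    -6 ]
  [ 0   0   1   1  -1/3 ]
  [ 0   0   0   0  -1/3 ]
ρ3 -> -3·ρ3
  [ 1  -1  15  17    -6 ]
  [ 0   0   1   1  -1/3 ]
  [ 0   0   0   0     1 ]
ρ2 -> ρ2 + 1/3·ρ3
  [ 1  -1  15  17  -6 ]
  [ 0   0   1   1   0 ]
  [ 0   0   0   0   1 ]
ρ1 -> ρ1 + 6·ρ3
  [ 1  -1  15  17  0 ]
  [ 0   0   1   1  0 ]
  [ 0   0   0   0  1 ]
ρ1 -> ρ1 − 15·ρ2
  [ 1  -1  0  2  0 ]
  [ 0   0  1  1  0 ]
  [ 0   0  0  0  1 ]

[[1, -1, 0, 2, 0], [0, 0, 1, 1, 0], [0, 0, 0, 0, 1]]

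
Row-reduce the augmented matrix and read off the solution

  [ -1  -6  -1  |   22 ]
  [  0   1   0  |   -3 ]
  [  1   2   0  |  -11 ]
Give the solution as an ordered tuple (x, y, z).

R1 -> -1·R1
  [ 1  6  1  |  -22 ]
  [ 0  1  0  |   -3 ]
  [ 1  2  0  |  -11 ]
R3 -> R3 − R1
  [ 1   6   1  |  -22 ]
  [ 0   1   0  |   -3 ]
  [ 0  -4  -1  |   11 ]
R3 -> R3 + 4·R2
  [ 1  6   1  |  -22 ]
  [ 0  1   0  |   -3 ]
  [ 0  0  -1  |   -1 ]
R3 -> -1·R3
  [ 1  6  1  |  -22 ]
  [ 0  1  0  |   -3 ]
  [ 0  0  1  |    1 ]
R1 -> R1 − R3
  [ 1  6  0  |  -23 ]
  [ 0  1  0  |   -3 ]
  [ 0  0  1  |    1 ]
R1 -> R1 − 6·R2
  [ 1  0  0  |  -5 ]
  [ 0  1  0  |  -3 ]
  [ 0  0  1  |   1 ]
Reading off the last column: x = -5, y = -3, z = 1.

(-5, -3, 1)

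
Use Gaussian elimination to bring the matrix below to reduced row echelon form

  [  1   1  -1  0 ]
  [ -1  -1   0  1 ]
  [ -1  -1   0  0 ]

ρ2 → ρ2 + ρ1
  [  1   1  -1  0 ]
  [  0   0  -1  1 ]
  [ -1  -1   0  0 ]
ρ3 → ρ3 + ρ1
  [ 1  1  -1  0 ]
  [ 0  0  -1  1 ]
  [ 0  0  -1  0 ]
ρ2 → -1·ρ2
  [ 1  1  -1   0 ]
  [ 0  0   1  -1 ]
  [ 0  0  -1   0 ]
ρ3 → ρ3 + ρ2
  [ 1  1  -1   0 ]
  [ 0  0   1  -1 ]
  [ 0  0   0  -1 ]
ρ3 → -1·ρ3
  [ 1  1  -1   0 ]
  [ 0  0   1  -1 ]
  [ 0  0   0   1 ]
ρ2 → ρ2 + ρ3
  [ 1  1  -1  0 ]
  [ 0  0   1  0 ]
  [ 0  0   0  1 ]
ρ1 → ρ1 + ρ2
  [ 1  1  0  0 ]
  [ 0  0  1  0 ]
  [ 0  0  0  1 ]

[[1, 1, 0, 0], [0, 0, 1, 0], [0, 0, 0, 1]]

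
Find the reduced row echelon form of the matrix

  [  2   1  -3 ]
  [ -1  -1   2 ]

[[1, 0, -1], [0, 1, -1]]

Multiply R1 by 1/2.
  [  1  1/2  -3/2 ]
  [ -1   -1     2 ]
Add R1 to R2.
  [ 1   1/2  -3/2 ]
  [ 0  -1/2   1/2 ]
Multiply R2 by -2.
  [ 1  1/2  -3/2 ]
  [ 0    1    -1 ]
Subtract 1/2 times R2 from R1.
  [ 1  0  -1 ]
  [ 0  1  -1 ]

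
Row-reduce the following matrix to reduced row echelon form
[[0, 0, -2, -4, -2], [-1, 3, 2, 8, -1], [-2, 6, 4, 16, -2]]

[[1, -3, 0, -4, 3], [0, 0, 1, 2, 1], [0, 0, 0, 0, 0]]

R1 <-> R2
  [ -1  3   2   8  -1 ]
  [  0  0  -2  -4  -2 ]
  [ -2  6   4  16  -2 ]
R1 ← -1·R1
  [  1  -3  -2  -8   1 ]
  [  0   0  -2  -4  -2 ]
  [ -2   6   4  16  -2 ]
R3 ← R3 + 2·R1
  [ 1  -3  -2  -8   1 ]
  [ 0   0  -2  -4  -2 ]
  [ 0   0   0   0   0 ]
R2 ← -1/2·R2
  [ 1  -3  -2  -8  1 ]
  [ 0   0   1   2  1 ]
  [ 0   0   0   0  0 ]
R1 ← R1 + 2·R2
  [ 1  -3  0  -4  3 ]
  [ 0   0  1   2  1 ]
  [ 0   0  0   0  0 ]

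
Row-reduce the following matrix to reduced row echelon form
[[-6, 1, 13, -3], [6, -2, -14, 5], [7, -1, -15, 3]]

[[1, 0, -2, 0], [0, 1, 1, 0], [0, 0, 0, 1]]

R1 -> -1/6·R1
R2 -> R2 − 6·R1
R3 -> R3 − 7·R1
R2 -> -1·R2
R3 -> R3 − 1/6·R2
R3 -> -6·R3
R2 -> R2 + 2·R3
R1 -> R1 − 1/2·R3
R1 -> R1 + 1/6·R2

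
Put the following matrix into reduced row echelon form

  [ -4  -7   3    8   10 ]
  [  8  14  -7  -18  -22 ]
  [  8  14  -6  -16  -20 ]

r1 -> -1/4·r1
  [ 1  7/4  -3/4   -2  -5/2 ]
  [ 8   14    -7  -18   -22 ]
  [ 8   14    -6  -16   -20 ]
r2 -> r2 − 8·r1
  [ 1  7/4  -3/4   -2  -5/2 ]
  [ 0    0    -1   -2    -2 ]
  [ 8   14    -6  -16   -20 ]
r3 -> r3 − 8·r1
  [ 1  7/4  -3/4  -2  -5/2 ]
  [ 0    0    -1  -2    -2 ]
  [ 0    0     0   0     0 ]
r2 -> -1·r2
  [ 1  7/4  -3/4  -2  -5/2 ]
  [ 0    0     1   2     2 ]
  [ 0    0     0   0     0 ]
r1 -> r1 + 3/4·r2
  [ 1  7/4  0  -1/2  -1 ]
  [ 0    0  1     2   2 ]
  [ 0    0  0     0   0 ]

[[1, 7/4, 0, -1/2, -1], [0, 0, 1, 2, 2], [0, 0, 0, 0, 0]]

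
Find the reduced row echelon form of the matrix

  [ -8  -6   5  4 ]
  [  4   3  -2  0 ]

[[1, 3/4, 0, 2], [0, 0, 1, 4]]

R1 ← -1/8·R1
  [ 1  3/4  -5/8  -1/2 ]
  [ 4    3    -2     0 ]
R2 ← R2 − 4·R1
  [ 1  3/4  -5/8  -1/2 ]
  [ 0    0   1/2     2 ]
R2 ← 2·R2
  [ 1  3/4  -5/8  -1/2 ]
  [ 0    0     1     4 ]
R1 ← R1 + 5/8·R2
  [ 1  3/4  0  2 ]
  [ 0    0  1  4 ]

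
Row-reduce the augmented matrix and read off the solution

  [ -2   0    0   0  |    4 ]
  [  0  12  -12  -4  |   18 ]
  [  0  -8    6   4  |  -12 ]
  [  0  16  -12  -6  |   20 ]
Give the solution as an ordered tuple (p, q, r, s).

Multiply R1 by -1/2.
  [ 1   0    0   0  |   -2 ]
  [ 0  12  -12  -4  |   18 ]
  [ 0  -8    6   4  |  -12 ]
  [ 0  16  -12  -6  |   20 ]
Multiply R2 by 1/12.
  [ 1   0    0     0  |   -2 ]
  [ 0   1   -1  -1/3  |  3/2 ]
  [ 0  -8    6     4  |  -12 ]
  [ 0  16  -12    -6  |   20 ]
Add 8 times R2 to R3.
  [ 1   0    0     0  |   -2 ]
  [ 0   1   -1  -1/3  |  3/2 ]
  [ 0   0   -2   4/3  |    0 ]
  [ 0  16  -12    -6  |   20 ]
Subtract 16 times R2 from R4.
  [ 1  0   0     0  |   -2 ]
  [ 0  1  -1  -1/3  |  3/2 ]
  [ 0  0  -2   4/3  |    0 ]
  [ 0  0   4  -2/3  |   -4 ]
Multiply R3 by -1/2.
  [ 1  0   0     0  |   -2 ]
  [ 0  1  -1  -1/3  |  3/2 ]
  [ 0  0   1  -2/3  |    0 ]
  [ 0  0   4  -2/3  |   -4 ]
Subtract 4 times R3 from R4.
  [ 1  0   0     0  |   -2 ]
  [ 0  1  -1  -1/3  |  3/2 ]
  [ 0  0   1  -2/3  |    0 ]
  [ 0  0   0     2  |   -4 ]
Multiply R4 by 1/2.
  [ 1  0   0     0  |   -2 ]
  [ 0  1  -1  -1/3  |  3/2 ]
  [ 0  0   1  -2/3  |    0 ]
  [ 0  0   0     1  |   -2 ]
Add 2/3 times R4 to R3.
  [ 1  0   0     0  |    -2 ]
  [ 0  1  -1  -1/3  |   3/2 ]
  [ 0  0   1     0  |  -4/3 ]
  [ 0  0   0     1  |    -2 ]
Add 1/3 times R4 to R2.
  [ 1  0   0  0  |    -2 ]
  [ 0  1  -1  0  |   5/6 ]
  [ 0  0   1  0  |  -4/3 ]
  [ 0  0   0  1  |    -2 ]
Add R3 to R2.
  [ 1  0  0  0  |    -2 ]
  [ 0  1  0  0  |  -1/2 ]
  [ 0  0  1  0  |  -4/3 ]
  [ 0  0  0  1  |    -2 ]
Reading off the last column: p = -2, q = -1/2, r = -4/3, s = -2.

(-2, -1/2, -4/3, -2)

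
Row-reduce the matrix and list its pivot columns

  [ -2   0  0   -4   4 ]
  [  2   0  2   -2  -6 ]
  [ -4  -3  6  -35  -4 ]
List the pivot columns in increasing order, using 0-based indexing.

ρ1 := -1/2·ρ1
  [  1   0  0    2  -2 ]
  [  2   0  2   -2  -6 ]
  [ -4  -3  6  -35  -4 ]
ρ2 := ρ2 − 2·ρ1
  [  1   0  0    2  -2 ]
  [  0   0  2   -6  -2 ]
  [ -4  -3  6  -35  -4 ]
ρ3 := ρ3 + 4·ρ1
  [ 1   0  0    2   -2 ]
  [ 0   0  2   -6   -2 ]
  [ 0  -3  6  -27  -12 ]
ρ2 <=> ρ3
  [ 1   0  0    2   -2 ]
  [ 0  -3  6  -27  -12 ]
  [ 0   0  2   -6   -2 ]
ρ2 := -1/3·ρ2
  [ 1  0   0   2  -2 ]
  [ 0  1  -2   9   4 ]
  [ 0  0   2  -6  -2 ]
ρ3 := 1/2·ρ3
  [ 1  0   0   2  -2 ]
  [ 0  1  -2   9   4 ]
  [ 0  0   1  -3  -1 ]
ρ2 := ρ2 + 2·ρ3
  [ 1  0  0   2  -2 ]
  [ 0  1  0   3   2 ]
  [ 0  0  1  -3  -1 ]
Pivot columns are the columns containing a leading 1.

0, 1, 2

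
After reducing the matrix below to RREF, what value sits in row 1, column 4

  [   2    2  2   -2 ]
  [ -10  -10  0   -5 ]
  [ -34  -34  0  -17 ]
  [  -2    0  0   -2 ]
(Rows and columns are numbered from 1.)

1

Multiply R1 by 1/2.
  [   1    1  1   -1 ]
  [ -10  -10  0   -5 ]
  [ -34  -34  0  -17 ]
  [  -2    0  0   -2 ]
Add 10 times R1 to R2.
  [   1    1   1   -1 ]
  [   0    0  10  -15 ]
  [ -34  -34   0  -17 ]
  [  -2    0   0   -2 ]
Add 34 times R1 to R3.
  [  1  1   1   -1 ]
  [  0  0  10  -15 ]
  [  0  0  34  -51 ]
  [ -2  0   0   -2 ]
Add 2 times R1 to R4.
  [ 1  1   1   -1 ]
  [ 0  0  10  -15 ]
  [ 0  0  34  -51 ]
  [ 0  2   2   -4 ]
Swap R2 and R4.
  [ 1  1   1   -1 ]
  [ 0  2   2   -4 ]
  [ 0  0  34  -51 ]
  [ 0  0  10  -15 ]
Multiply R2 by 1/2.
  [ 1  1   1   -1 ]
  [ 0  1   1   -2 ]
  [ 0  0  34  -51 ]
  [ 0  0  10  -15 ]
Multiply R3 by 1/34.
  [ 1  1   1    -1 ]
  [ 0  1   1    -2 ]
  [ 0  0   1  -3/2 ]
  [ 0  0  10   -15 ]
Subtract 10 times R3 from R4.
  [ 1  1  1    -1 ]
  [ 0  1  1    -2 ]
  [ 0  0  1  -3/2 ]
  [ 0  0  0     0 ]
Subtract R3 from R2.
  [ 1  1  1    -1 ]
  [ 0  1  0  -1/2 ]
  [ 0  0  1  -3/2 ]
  [ 0  0  0     0 ]
Subtract R3 from R1.
  [ 1  1  0   1/2 ]
  [ 0  1  0  -1/2 ]
  [ 0  0  1  -3/2 ]
  [ 0  0  0     0 ]
Subtract R2 from R1.
  [ 1  0  0     1 ]
  [ 0  1  0  -1/2 ]
  [ 0  0  1  -3/2 ]
  [ 0  0  0     0 ]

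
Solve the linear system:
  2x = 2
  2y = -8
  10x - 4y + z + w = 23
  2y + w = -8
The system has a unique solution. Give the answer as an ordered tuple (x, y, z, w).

Form the augmented matrix and row-reduce:
  [  2   0  0  0  |   2 ]
  [  0   2  0  0  |  -8 ]
  [ 10  -4  1  1  |  23 ]
  [  0   2  0  1  |  -8 ]
Multiply r1 by 1/2.
  [  1   0  0  0  |   1 ]
  [  0   2  0  0  |  -8 ]
  [ 10  -4  1  1  |  23 ]
  [  0   2  0  1  |  -8 ]
Subtract 10 times r1 from r3.
  [ 1   0  0  0  |   1 ]
  [ 0   2  0  0  |  -8 ]
  [ 0  -4  1  1  |  13 ]
  [ 0   2  0  1  |  -8 ]
Multiply r2 by 1/2.
  [ 1   0  0  0  |   1 ]
  [ 0   1  0  0  |  -4 ]
  [ 0  -4  1  1  |  13 ]
  [ 0   2  0  1  |  -8 ]
Add 4 times r2 to r3.
  [ 1  0  0  0  |   1 ]
  [ 0  1  0  0  |  -4 ]
  [ 0  0  1  1  |  -3 ]
  [ 0  2  0  1  |  -8 ]
Subtract 2 times r2 from r4.
  [ 1  0  0  0  |   1 ]
  [ 0  1  0  0  |  -4 ]
  [ 0  0  1  1  |  -3 ]
  [ 0  0  0  1  |   0 ]
Subtract r4 from r3.
  [ 1  0  0  0  |   1 ]
  [ 0  1  0  0  |  -4 ]
  [ 0  0  1  0  |  -3 ]
  [ 0  0  0  1  |   0 ]
Reading off the last column: x = 1, y = -4, z = -3, w = 0.

(1, -4, -3, 0)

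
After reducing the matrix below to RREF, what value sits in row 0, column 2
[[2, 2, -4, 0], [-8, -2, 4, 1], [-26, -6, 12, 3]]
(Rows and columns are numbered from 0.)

r1 -> 1/2·r1
r2 -> r2 + 8·r1
r3 -> r3 + 26·r1
r2 -> 1/6·r2
r3 -> r3 − 20·r2
r3 -> -3·r3
r2 -> r2 − 1/6·r3
r1 -> r1 − r2

0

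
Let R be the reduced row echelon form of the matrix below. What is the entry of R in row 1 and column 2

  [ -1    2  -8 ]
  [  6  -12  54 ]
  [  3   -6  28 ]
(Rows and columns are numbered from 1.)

R1 := -1·R1
  [ 1   -2   8 ]
  [ 6  -12  54 ]
  [ 3   -6  28 ]
R2 := R2 − 6·R1
  [ 1  -2   8 ]
  [ 0   0   6 ]
  [ 3  -6  28 ]
R3 := R3 − 3·R1
  [ 1  -2  8 ]
  [ 0   0  6 ]
  [ 0   0  4 ]
R2 := 1/6·R2
  [ 1  -2  8 ]
  [ 0   0  1 ]
  [ 0   0  4 ]
R3 := R3 − 4·R2
  [ 1  -2  8 ]
  [ 0   0  1 ]
  [ 0   0  0 ]
R1 := R1 − 8·R2
  [ 1  -2  0 ]
  [ 0   0  1 ]
  [ 0   0  0 ]

-2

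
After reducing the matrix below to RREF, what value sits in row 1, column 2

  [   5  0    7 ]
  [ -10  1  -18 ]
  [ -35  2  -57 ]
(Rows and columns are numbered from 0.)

R1 ← 1/5·R1
  [   1  0  7/5 ]
  [ -10  1  -18 ]
  [ -35  2  -57 ]
R2 ← R2 + 10·R1
  [   1  0  7/5 ]
  [   0  1   -4 ]
  [ -35  2  -57 ]
R3 ← R3 + 35·R1
  [ 1  0  7/5 ]
  [ 0  1   -4 ]
  [ 0  2   -8 ]
R3 ← R3 − 2·R2
  [ 1  0  7/5 ]
  [ 0  1   -4 ]
  [ 0  0    0 ]

-4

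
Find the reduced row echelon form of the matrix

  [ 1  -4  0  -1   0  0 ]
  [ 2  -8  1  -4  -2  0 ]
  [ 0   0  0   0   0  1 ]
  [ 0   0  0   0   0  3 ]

[[1, -4, 0, -1, 0, 0], [0, 0, 1, -2, -2, 0], [0, 0, 0, 0, 0, 1], [0, 0, 0, 0, 0, 0]]

Subtract 2 times R1 from R2.
Subtract 3 times R3 from R4.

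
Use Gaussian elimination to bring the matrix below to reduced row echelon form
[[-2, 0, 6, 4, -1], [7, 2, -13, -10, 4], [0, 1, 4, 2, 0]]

[[1, 0, -3, -2, 0], [0, 1, 4, 2, 0], [0, 0, 0, 0, 1]]

R1 := -1/2·R1
  [ 1  0   -3   -2  1/2 ]
  [ 7  2  -13  -10    4 ]
  [ 0  1    4    2    0 ]
R2 := R2 − 7·R1
  [ 1  0  -3  -2  1/2 ]
  [ 0  2   8   4  1/2 ]
  [ 0  1   4   2    0 ]
R2 := 1/2·R2
  [ 1  0  -3  -2  1/2 ]
  [ 0  1   4   2  1/4 ]
  [ 0  1   4   2    0 ]
R3 := R3 − R2
  [ 1  0  -3  -2   1/2 ]
  [ 0  1   4   2   1/4 ]
  [ 0  0   0   0  -1/4 ]
R3 := -4·R3
  [ 1  0  -3  -2  1/2 ]
  [ 0  1   4   2  1/4 ]
  [ 0  0   0   0    1 ]
R2 := R2 − 1/4·R3
  [ 1  0  -3  -2  1/2 ]
  [ 0  1   4   2    0 ]
  [ 0  0   0   0    1 ]
R1 := R1 − 1/2·R3
  [ 1  0  -3  -2  0 ]
  [ 0  1   4   2  0 ]
  [ 0  0   0   0  1 ]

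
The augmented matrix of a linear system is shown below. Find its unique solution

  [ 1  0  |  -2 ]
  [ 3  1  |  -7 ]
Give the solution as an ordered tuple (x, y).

(-2, -1)

Subtract 3 times R1 from R2.
  [ 1  0  |  -2 ]
  [ 0  1  |  -1 ]
Reading off the last column: x = -2, y = -1.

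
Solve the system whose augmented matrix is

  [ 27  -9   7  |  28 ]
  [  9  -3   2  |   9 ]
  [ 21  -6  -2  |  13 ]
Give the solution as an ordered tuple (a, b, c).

(1/3, -4/3, 1)

Multiply ρ1 by 1/27.
Subtract 9 times ρ1 from ρ2.
Subtract 21 times ρ1 from ρ3.
Swap ρ2 and ρ3.
Multiply ρ3 by -3.
Add 67/9 times ρ3 to ρ2.
Subtract 7/27 times ρ3 from ρ1.
Add 1/3 times ρ2 to ρ1.
Reading off the last column: a = 1/3, b = -4/3, c = 1.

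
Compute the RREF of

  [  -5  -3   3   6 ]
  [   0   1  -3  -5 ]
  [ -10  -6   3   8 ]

ρ1 := -1/5·ρ1
  [   1  3/5  -3/5  -6/5 ]
  [   0    1    -3    -5 ]
  [ -10   -6     3     8 ]
ρ3 := ρ3 + 10·ρ1
  [ 1  3/5  -3/5  -6/5 ]
  [ 0    1    -3    -5 ]
  [ 0    0    -3    -4 ]
ρ3 := -1/3·ρ3
  [ 1  3/5  -3/5  -6/5 ]
  [ 0    1    -3    -5 ]
  [ 0    0     1   4/3 ]
ρ2 := ρ2 + 3·ρ3
  [ 1  3/5  -3/5  -6/5 ]
  [ 0    1     0    -1 ]
  [ 0    0     1   4/3 ]
ρ1 := ρ1 + 3/5·ρ3
  [ 1  3/5  0  -2/5 ]
  [ 0    1  0    -1 ]
  [ 0    0  1   4/3 ]
ρ1 := ρ1 − 3/5·ρ2
  [ 1  0  0  1/5 ]
  [ 0  1  0   -1 ]
  [ 0  0  1  4/3 ]

[[1, 0, 0, 1/5], [0, 1, 0, -1], [0, 0, 1, 4/3]]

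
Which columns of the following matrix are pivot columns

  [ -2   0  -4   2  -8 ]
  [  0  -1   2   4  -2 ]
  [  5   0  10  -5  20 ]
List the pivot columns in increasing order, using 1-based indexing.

R1 → -1/2·R1
  [ 1   0   2  -1   4 ]
  [ 0  -1   2   4  -2 ]
  [ 5   0  10  -5  20 ]
R3 → R3 − 5·R1
  [ 1   0  2  -1   4 ]
  [ 0  -1  2   4  -2 ]
  [ 0   0  0   0   0 ]
R2 → -1·R2
  [ 1  0   2  -1  4 ]
  [ 0  1  -2  -4  2 ]
  [ 0  0   0   0  0 ]
Pivot columns are the columns containing a leading 1.

1, 2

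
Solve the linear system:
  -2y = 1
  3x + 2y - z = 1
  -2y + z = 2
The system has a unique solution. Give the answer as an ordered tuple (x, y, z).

Form the augmented matrix and row-reduce:
  [ 0  -2   0  |  1 ]
  [ 3   2  -1  |  1 ]
  [ 0  -2   1  |  2 ]
Swap R1 and R2.
  [ 3   2  -1  |  1 ]
  [ 0  -2   0  |  1 ]
  [ 0  -2   1  |  2 ]
Multiply R1 by 1/3.
  [ 1  2/3  -1/3  |  1/3 ]
  [ 0   -2     0  |    1 ]
  [ 0   -2     1  |    2 ]
Multiply R2 by -1/2.
  [ 1  2/3  -1/3  |   1/3 ]
  [ 0    1     0  |  -1/2 ]
  [ 0   -2     1  |     2 ]
Add 2 times R2 to R3.
  [ 1  2/3  -1/3  |   1/3 ]
  [ 0    1     0  |  -1/2 ]
  [ 0    0     1  |     1 ]
Add 1/3 times R3 to R1.
  [ 1  2/3  0  |   2/3 ]
  [ 0    1  0  |  -1/2 ]
  [ 0    0  1  |     1 ]
Subtract 2/3 times R2 from R1.
  [ 1  0  0  |     1 ]
  [ 0  1  0  |  -1/2 ]
  [ 0  0  1  |     1 ]
Reading off the last column: x = 1, y = -1/2, z = 1.

(1, -1/2, 1)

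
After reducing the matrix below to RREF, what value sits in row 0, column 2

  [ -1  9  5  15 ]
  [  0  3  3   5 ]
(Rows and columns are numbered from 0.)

R1 -> -1·R1
  [ 1  -9  -5  -15 ]
  [ 0   3   3    5 ]
R2 -> 1/3·R2
  [ 1  -9  -5  -15 ]
  [ 0   1   1  5/3 ]
R1 -> R1 + 9·R2
  [ 1  0  4    0 ]
  [ 0  1  1  5/3 ]

4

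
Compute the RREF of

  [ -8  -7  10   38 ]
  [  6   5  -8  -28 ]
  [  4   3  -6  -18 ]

Multiply r1 by -1/8.
  [ 1  7/8  -5/4  -19/4 ]
  [ 6    5    -8    -28 ]
  [ 4    3    -6    -18 ]
Subtract 6 times r1 from r2.
  [ 1   7/8  -5/4  -19/4 ]
  [ 0  -1/4  -1/2    1/2 ]
  [ 4     3    -6    -18 ]
Subtract 4 times r1 from r3.
  [ 1   7/8  -5/4  -19/4 ]
  [ 0  -1/4  -1/2    1/2 ]
  [ 0  -1/2    -1      1 ]
Multiply r2 by -4.
  [ 1   7/8  -5/4  -19/4 ]
  [ 0     1     2     -2 ]
  [ 0  -1/2    -1      1 ]
Add 1/2 times r2 to r3.
  [ 1  7/8  -5/4  -19/4 ]
  [ 0    1     2     -2 ]
  [ 0    0     0      0 ]
Subtract 7/8 times r2 from r1.
  [ 1  0  -3  -3 ]
  [ 0  1   2  -2 ]
  [ 0  0   0   0 ]

[[1, 0, -3, -3], [0, 1, 2, -2], [0, 0, 0, 0]]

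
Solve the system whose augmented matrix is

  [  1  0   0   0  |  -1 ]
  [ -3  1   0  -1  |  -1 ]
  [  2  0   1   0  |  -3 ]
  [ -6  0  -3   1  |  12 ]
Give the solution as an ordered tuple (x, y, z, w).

Add 3 times r1 to r2.
  [  1  0   0   0  |  -1 ]
  [  0  1   0  -1  |  -4 ]
  [  2  0   1   0  |  -3 ]
  [ -6  0  -3   1  |  12 ]
Subtract 2 times r1 from r3.
  [  1  0   0   0  |  -1 ]
  [  0  1   0  -1  |  -4 ]
  [  0  0   1   0  |  -1 ]
  [ -6  0  -3   1  |  12 ]
Add 6 times r1 to r4.
  [ 1  0   0   0  |  -1 ]
  [ 0  1   0  -1  |  -4 ]
  [ 0  0   1   0  |  -1 ]
  [ 0  0  -3   1  |   6 ]
Add 3 times r3 to r4.
  [ 1  0  0   0  |  -1 ]
  [ 0  1  0  -1  |  -4 ]
  [ 0  0  1   0  |  -1 ]
  [ 0  0  0   1  |   3 ]
Add r4 to r2.
  [ 1  0  0  0  |  -1 ]
  [ 0  1  0  0  |  -1 ]
  [ 0  0  1  0  |  -1 ]
  [ 0  0  0  1  |   3 ]
Reading off the last column: x = -1, y = -1, z = -1, w = 3.

(-1, -1, -1, 3)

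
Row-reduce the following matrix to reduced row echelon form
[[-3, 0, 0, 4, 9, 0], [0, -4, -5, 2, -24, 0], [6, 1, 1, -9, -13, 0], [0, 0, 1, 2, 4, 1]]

R1 -> -1/3·R1
  [ 1   0   0  -4/3   -3  0 ]
  [ 0  -4  -5     2  -24  0 ]
  [ 6   1   1    -9  -13  0 ]
  [ 0   0   1     2    4  1 ]
R3 -> R3 − 6·R1
  [ 1   0   0  -4/3   -3  0 ]
  [ 0  -4  -5     2  -24  0 ]
  [ 0   1   1    -1    5  0 ]
  [ 0   0   1     2    4  1 ]
R2 -> -1/4·R2
  [ 1  0    0  -4/3  -3  0 ]
  [ 0  1  5/4  -1/2   6  0 ]
  [ 0  1    1    -1   5  0 ]
  [ 0  0    1     2   4  1 ]
R3 -> R3 − R2
  [ 1  0     0  -4/3  -3  0 ]
  [ 0  1   5/4  -1/2   6  0 ]
  [ 0  0  -1/4  -1/2  -1  0 ]
  [ 0  0     1     2   4  1 ]
R3 -> -4·R3
  [ 1  0    0  -4/3  -3  0 ]
  [ 0  1  5/4  -1/2   6  0 ]
  [ 0  0    1     2   4  0 ]
  [ 0  0    1     2   4  1 ]
R4 -> R4 − R3
  [ 1  0    0  -4/3  -3  0 ]
  [ 0  1  5/4  -1/2   6  0 ]
  [ 0  0    1     2   4  0 ]
  [ 0  0    0     0   0  1 ]
R2 -> R2 − 5/4·R3
  [ 1  0  0  -4/3  -3  0 ]
  [ 0  1  0    -3   1  0 ]
  [ 0  0  1     2   4  0 ]
  [ 0  0  0     0   0  1 ]

[[1, 0, 0, -4/3, -3, 0], [0, 1, 0, -3, 1, 0], [0, 0, 1, 2, 4, 0], [0, 0, 0, 0, 0, 1]]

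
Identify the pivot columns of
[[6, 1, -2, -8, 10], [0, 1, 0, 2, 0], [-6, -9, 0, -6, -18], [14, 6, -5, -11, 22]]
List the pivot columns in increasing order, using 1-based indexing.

1, 2, 3

Multiply R1 by 1/6.
  [  1  1/6  -1/3  -4/3  5/3 ]
  [  0    1     0     2    0 ]
  [ -6   -9     0    -6  -18 ]
  [ 14    6    -5   -11   22 ]
Add 6 times R1 to R3.
  [  1  1/6  -1/3  -4/3  5/3 ]
  [  0    1     0     2    0 ]
  [  0   -8    -2   -14   -8 ]
  [ 14    6    -5   -11   22 ]
Subtract 14 times R1 from R4.
  [ 1   1/6  -1/3  -4/3   5/3 ]
  [ 0     1     0     2     0 ]
  [ 0    -8    -2   -14    -8 ]
  [ 0  11/3  -1/3  23/3  -4/3 ]
Add 8 times R2 to R3.
  [ 1   1/6  -1/3  -4/3   5/3 ]
  [ 0     1     0     2     0 ]
  [ 0     0    -2     2    -8 ]
  [ 0  11/3  -1/3  23/3  -4/3 ]
Subtract 11/3 times R2 from R4.
  [ 1  1/6  -1/3  -4/3   5/3 ]
  [ 0    1     0     2     0 ]
  [ 0    0    -2     2    -8 ]
  [ 0    0  -1/3   1/3  -4/3 ]
Multiply R3 by -1/2.
  [ 1  1/6  -1/3  -4/3   5/3 ]
  [ 0    1     0     2     0 ]
  [ 0    0     1    -1     4 ]
  [ 0    0  -1/3   1/3  -4/3 ]
Add 1/3 times R3 to R4.
  [ 1  1/6  -1/3  -4/3  5/3 ]
  [ 0    1     0     2    0 ]
  [ 0    0     1    -1    4 ]
  [ 0    0     0     0    0 ]
Add 1/3 times R3 to R1.
  [ 1  1/6  0  -5/3  3 ]
  [ 0    1  0     2  0 ]
  [ 0    0  1    -1  4 ]
  [ 0    0  0     0  0 ]
Subtract 1/6 times R2 from R1.
  [ 1  0  0  -2  3 ]
  [ 0  1  0   2  0 ]
  [ 0  0  1  -1  4 ]
  [ 0  0  0   0  0 ]
Pivot columns are the columns containing a leading 1.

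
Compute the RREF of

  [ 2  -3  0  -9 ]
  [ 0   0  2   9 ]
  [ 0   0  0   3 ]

ρ1 -> 1/2·ρ1
ρ2 -> 1/2·ρ2
ρ3 -> 1/3·ρ3
ρ2 -> ρ2 − 9/2·ρ3
ρ1 -> ρ1 + 9/2·ρ3

[[1, -3/2, 0, 0], [0, 0, 1, 0], [0, 0, 0, 1]]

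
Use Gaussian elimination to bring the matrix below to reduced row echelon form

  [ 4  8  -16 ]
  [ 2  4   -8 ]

[[1, 2, -4], [0, 0, 0]]

R1 := 1/4·R1
  [ 1  2  -4 ]
  [ 2  4  -8 ]
R2 := R2 − 2·R1
  [ 1  2  -4 ]
  [ 0  0   0 ]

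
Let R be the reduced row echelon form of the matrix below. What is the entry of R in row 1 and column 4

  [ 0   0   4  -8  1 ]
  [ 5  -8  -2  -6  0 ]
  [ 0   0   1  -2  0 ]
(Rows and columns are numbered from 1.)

Swap ρ1 and ρ2.
  [ 5  -8  -2  -6  0 ]
  [ 0   0   4  -8  1 ]
  [ 0   0   1  -2  0 ]
Multiply ρ1 by 1/5.
  [ 1  -8/5  -2/5  -6/5  0 ]
  [ 0     0     4    -8  1 ]
  [ 0     0     1    -2  0 ]
Multiply ρ2 by 1/4.
  [ 1  -8/5  -2/5  -6/5    0 ]
  [ 0     0     1    -2  1/4 ]
  [ 0     0     1    -2    0 ]
Subtract ρ2 from ρ3.
  [ 1  -8/5  -2/5  -6/5     0 ]
  [ 0     0     1    -2   1/4 ]
  [ 0     0     0     0  -1/4 ]
Multiply ρ3 by -4.
  [ 1  -8/5  -2/5  -6/5    0 ]
  [ 0     0     1    -2  1/4 ]
  [ 0     0     0     0    1 ]
Subtract 1/4 times ρ3 from ρ2.
  [ 1  -8/5  -2/5  -6/5  0 ]
  [ 0     0     1    -2  0 ]
  [ 0     0     0     0  1 ]
Add 2/5 times ρ2 to ρ1.
  [ 1  -8/5  0  -2  0 ]
  [ 0     0  1  -2  0 ]
  [ 0     0  0   0  1 ]

-2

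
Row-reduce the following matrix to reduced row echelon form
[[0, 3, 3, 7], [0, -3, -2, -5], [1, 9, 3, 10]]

R1 ↔ R3
  [ 1   9   3  10 ]
  [ 0  -3  -2  -5 ]
  [ 0   3   3   7 ]
R2 -> -1/3·R2
  [ 1  9    3   10 ]
  [ 0  1  2/3  5/3 ]
  [ 0  3    3    7 ]
R3 -> R3 − 3·R2
  [ 1  9    3   10 ]
  [ 0  1  2/3  5/3 ]
  [ 0  0    1    2 ]
R2 -> R2 − 2/3·R3
  [ 1  9  3   10 ]
  [ 0  1  0  1/3 ]
  [ 0  0  1    2 ]
R1 -> R1 − 3·R3
  [ 1  9  0    4 ]
  [ 0  1  0  1/3 ]
  [ 0  0  1    2 ]
R1 -> R1 − 9·R2
  [ 1  0  0    1 ]
  [ 0  1  0  1/3 ]
  [ 0  0  1    2 ]

[[1, 0, 0, 1], [0, 1, 0, 1/3], [0, 0, 1, 2]]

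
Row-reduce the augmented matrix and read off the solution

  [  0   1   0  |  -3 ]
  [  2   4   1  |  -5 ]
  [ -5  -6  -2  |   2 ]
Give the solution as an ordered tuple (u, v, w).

R1 <-> R2
  [  2   4   1  |  -5 ]
  [  0   1   0  |  -3 ]
  [ -5  -6  -2  |   2 ]
R1 := 1/2·R1
  [  1   2  1/2  |  -5/2 ]
  [  0   1    0  |    -3 ]
  [ -5  -6   -2  |     2 ]
R3 := R3 + 5·R1
  [ 1  2  1/2  |   -5/2 ]
  [ 0  1    0  |     -3 ]
  [ 0  4  1/2  |  -21/2 ]
R3 := R3 − 4·R2
  [ 1  2  1/2  |  -5/2 ]
  [ 0  1    0  |    -3 ]
  [ 0  0  1/2  |   3/2 ]
R3 := 2·R3
  [ 1  2  1/2  |  -5/2 ]
  [ 0  1    0  |    -3 ]
  [ 0  0    1  |     3 ]
R1 := R1 − 1/2·R3
  [ 1  2  0  |  -4 ]
  [ 0  1  0  |  -3 ]
  [ 0  0  1  |   3 ]
R1 := R1 − 2·R2
  [ 1  0  0  |   2 ]
  [ 0  1  0  |  -3 ]
  [ 0  0  1  |   3 ]
Reading off the last column: u = 2, v = -3, w = 3.

(2, -3, 3)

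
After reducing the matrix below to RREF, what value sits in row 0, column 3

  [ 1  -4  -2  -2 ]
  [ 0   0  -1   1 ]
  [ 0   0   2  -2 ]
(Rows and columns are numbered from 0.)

r2 → -1·r2
  [ 1  -4  -2  -2 ]
  [ 0   0   1  -1 ]
  [ 0   0   2  -2 ]
r3 → r3 − 2·r2
  [ 1  -4  -2  -2 ]
  [ 0   0   1  -1 ]
  [ 0   0   0   0 ]
r1 → r1 + 2·r2
  [ 1  -4  0  -4 ]
  [ 0   0  1  -1 ]
  [ 0   0  0   0 ]

-4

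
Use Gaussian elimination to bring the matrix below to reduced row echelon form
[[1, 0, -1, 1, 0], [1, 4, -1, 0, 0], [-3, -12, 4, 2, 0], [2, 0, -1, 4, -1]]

R2 := R2 − R1
R3 := R3 + 3·R1
R4 := R4 − 2·R1
R2 := 1/4·R2
R3 := R3 + 12·R2
R4 := R4 − R3
R4 := -1·R4
R1 := R1 + R3

[[1, 0, 0, 3, 0], [0, 1, 0, -1/4, 0], [0, 0, 1, 2, 0], [0, 0, 0, 0, 1]]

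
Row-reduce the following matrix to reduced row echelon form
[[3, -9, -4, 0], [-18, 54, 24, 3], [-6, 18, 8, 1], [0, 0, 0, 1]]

Multiply R1 by 1/3.
  [   1  -3  -4/3  0 ]
  [ -18  54    24  3 ]
  [  -6  18     8  1 ]
  [   0   0     0  1 ]
Add 18 times R1 to R2.
  [  1  -3  -4/3  0 ]
  [  0   0     0  3 ]
  [ -6  18     8  1 ]
  [  0   0     0  1 ]
Add 6 times R1 to R3.
  [ 1  -3  -4/3  0 ]
  [ 0   0     0  3 ]
  [ 0   0     0  1 ]
  [ 0   0     0  1 ]
Multiply R2 by 1/3.
  [ 1  -3  -4/3  0 ]
  [ 0   0     0  1 ]
  [ 0   0     0  1 ]
  [ 0   0     0  1 ]
Subtract R2 from R3.
  [ 1  -3  -4/3  0 ]
  [ 0   0     0  1 ]
  [ 0   0     0  0 ]
  [ 0   0     0  1 ]
Subtract R2 from R4.
  [ 1  -3  -4/3  0 ]
  [ 0   0     0  1 ]
  [ 0   0     0  0 ]
  [ 0   0     0  0 ]

[[1, -3, -4/3, 0], [0, 0, 0, 1], [0, 0, 0, 0], [0, 0, 0, 0]]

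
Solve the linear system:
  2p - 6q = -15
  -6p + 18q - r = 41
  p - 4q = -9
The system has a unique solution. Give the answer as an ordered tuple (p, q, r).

Form the augmented matrix and row-reduce:
  [  2  -6   0  |  -15 ]
  [ -6  18  -1  |   41 ]
  [  1  -4   0  |   -9 ]
ρ1 → 1/2·ρ1
  [  1  -3   0  |  -15/2 ]
  [ -6  18  -1  |     41 ]
  [  1  -4   0  |     -9 ]
ρ2 → ρ2 + 6·ρ1
  [ 1  -3   0  |  -15/2 ]
  [ 0   0  -1  |     -4 ]
  [ 1  -4   0  |     -9 ]
ρ3 → ρ3 − ρ1
  [ 1  -3   0  |  -15/2 ]
  [ 0   0  -1  |     -4 ]
  [ 0  -1   0  |   -3/2 ]
ρ2 <-> ρ3
  [ 1  -3   0  |  -15/2 ]
  [ 0  -1   0  |   -3/2 ]
  [ 0   0  -1  |     -4 ]
ρ2 → -1·ρ2
  [ 1  -3   0  |  -15/2 ]
  [ 0   1   0  |    3/2 ]
  [ 0   0  -1  |     -4 ]
ρ3 → -1·ρ3
  [ 1  -3  0  |  -15/2 ]
  [ 0   1  0  |    3/2 ]
  [ 0   0  1  |      4 ]
ρ1 → ρ1 + 3·ρ2
  [ 1  0  0  |   -3 ]
  [ 0  1  0  |  3/2 ]
  [ 0  0  1  |    4 ]
Reading off the last column: p = -3, q = 3/2, r = 4.

(-3, 3/2, 4)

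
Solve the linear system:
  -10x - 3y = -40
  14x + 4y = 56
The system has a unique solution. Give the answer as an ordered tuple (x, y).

Form the augmented matrix and row-reduce:
  [ -10  -3  |  -40 ]
  [  14   4  |   56 ]
Multiply R1 by -1/10.
Subtract 14 times R1 from R2.
Multiply R2 by -5.
Subtract 3/10 times R2 from R1.
Reading off the last column: x = 4, y = 0.

(4, 0)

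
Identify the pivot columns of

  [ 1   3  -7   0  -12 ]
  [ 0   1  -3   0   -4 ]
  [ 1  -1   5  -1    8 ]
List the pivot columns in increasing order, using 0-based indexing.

0, 1, 3

ρ3 → ρ3 − ρ1
  [ 1   3  -7   0  -12 ]
  [ 0   1  -3   0   -4 ]
  [ 0  -4  12  -1   20 ]
ρ3 → ρ3 + 4·ρ2
  [ 1  3  -7   0  -12 ]
  [ 0  1  -3   0   -4 ]
  [ 0  0   0  -1    4 ]
ρ3 → -1·ρ3
  [ 1  3  -7  0  -12 ]
  [ 0  1  -3  0   -4 ]
  [ 0  0   0  1   -4 ]
ρ1 → ρ1 − 3·ρ2
  [ 1  0   2  0   0 ]
  [ 0  1  -3  0  -4 ]
  [ 0  0   0  1  -4 ]
Pivot columns are the columns containing a leading 1.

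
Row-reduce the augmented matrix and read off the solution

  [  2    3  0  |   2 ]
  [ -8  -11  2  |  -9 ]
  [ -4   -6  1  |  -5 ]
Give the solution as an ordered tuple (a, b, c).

ρ1 → 1/2·ρ1
  [  1  3/2  0  |   1 ]
  [ -8  -11  2  |  -9 ]
  [ -4   -6  1  |  -5 ]
ρ2 → ρ2 + 8·ρ1
  [  1  3/2  0  |   1 ]
  [  0    1  2  |  -1 ]
  [ -4   -6  1  |  -5 ]
ρ3 → ρ3 + 4·ρ1
  [ 1  3/2  0  |   1 ]
  [ 0    1  2  |  -1 ]
  [ 0    0  1  |  -1 ]
ρ2 → ρ2 − 2·ρ3
  [ 1  3/2  0  |   1 ]
  [ 0    1  0  |   1 ]
  [ 0    0  1  |  -1 ]
ρ1 → ρ1 − 3/2·ρ2
  [ 1  0  0  |  -1/2 ]
  [ 0  1  0  |     1 ]
  [ 0  0  1  |    -1 ]
Reading off the last column: a = -1/2, b = 1, c = -1.

(-1/2, 1, -1)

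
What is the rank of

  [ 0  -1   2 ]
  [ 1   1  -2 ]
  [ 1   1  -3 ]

ρ1 <=> ρ2
  [ 1   1  -2 ]
  [ 0  -1   2 ]
  [ 1   1  -3 ]
ρ3 → ρ3 − ρ1
  [ 1   1  -2 ]
  [ 0  -1   2 ]
  [ 0   0  -1 ]
ρ2 → -1·ρ2
  [ 1  1  -2 ]
  [ 0  1  -2 ]
  [ 0  0  -1 ]
ρ3 → -1·ρ3
  [ 1  1  -2 ]
  [ 0  1  -2 ]
  [ 0  0   1 ]
ρ2 → ρ2 + 2·ρ3
  [ 1  1  -2 ]
  [ 0  1   0 ]
  [ 0  0   1 ]
ρ1 → ρ1 + 2·ρ3
  [ 1  1  0 ]
  [ 0  1  0 ]
  [ 0  0  1 ]
ρ1 → ρ1 − ρ2
  [ 1  0  0 ]
  [ 0  1  0 ]
  [ 0  0  1 ]
The reduced form has 3 nonzero rows.

rank = 3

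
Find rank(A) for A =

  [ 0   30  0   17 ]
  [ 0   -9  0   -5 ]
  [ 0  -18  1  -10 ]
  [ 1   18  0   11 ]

R1 <-> R4
  [ 1   18  0   11 ]
  [ 0   -9  0   -5 ]
  [ 0  -18  1  -10 ]
  [ 0   30  0   17 ]
R2 ← -1/9·R2
  [ 1   18  0   11 ]
  [ 0    1  0  5/9 ]
  [ 0  -18  1  -10 ]
  [ 0   30  0   17 ]
R3 ← R3 + 18·R2
  [ 1  18  0   11 ]
  [ 0   1  0  5/9 ]
  [ 0   0  1    0 ]
  [ 0  30  0   17 ]
R4 ← R4 − 30·R2
  [ 1  18  0   11 ]
  [ 0   1  0  5/9 ]
  [ 0   0  1    0 ]
  [ 0   0  0  1/3 ]
R4 ← 3·R4
  [ 1  18  0   11 ]
  [ 0   1  0  5/9 ]
  [ 0   0  1    0 ]
  [ 0   0  0    1 ]
R2 ← R2 − 5/9·R4
  [ 1  18  0  11 ]
  [ 0   1  0   0 ]
  [ 0   0  1   0 ]
  [ 0   0  0   1 ]
R1 ← R1 − 11·R4
  [ 1  18  0  0 ]
  [ 0   1  0  0 ]
  [ 0   0  1  0 ]
  [ 0   0  0  1 ]
R1 ← R1 − 18·R2
  [ 1  0  0  0 ]
  [ 0  1  0  0 ]
  [ 0  0  1  0 ]
  [ 0  0  0  1 ]
The reduced form has 4 nonzero rows.

rank = 4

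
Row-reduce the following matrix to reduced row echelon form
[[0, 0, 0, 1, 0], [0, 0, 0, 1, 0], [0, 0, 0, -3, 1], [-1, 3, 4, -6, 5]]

R1 <-> R4
R1 := -1·R1
R3 := R3 + 3·R2
R4 := R4 − R2
R1 := R1 + 5·R3
R1 := R1 − 6·R2

[[1, -3, -4, 0, 0], [0, 0, 0, 1, 0], [0, 0, 0, 0, 1], [0, 0, 0, 0, 0]]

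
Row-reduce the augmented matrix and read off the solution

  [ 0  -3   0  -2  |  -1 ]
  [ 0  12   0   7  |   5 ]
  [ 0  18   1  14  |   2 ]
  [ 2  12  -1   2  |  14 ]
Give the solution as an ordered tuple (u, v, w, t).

R1 <-> R4
  [ 2  12  -1   2  |  14 ]
  [ 0  12   0   7  |   5 ]
  [ 0  18   1  14  |   2 ]
  [ 0  -3   0  -2  |  -1 ]
R1 ← 1/2·R1
  [ 1   6  -1/2   1  |   7 ]
  [ 0  12     0   7  |   5 ]
  [ 0  18     1  14  |   2 ]
  [ 0  -3     0  -2  |  -1 ]
R2 ← 1/12·R2
  [ 1   6  -1/2     1  |     7 ]
  [ 0   1     0  7/12  |  5/12 ]
  [ 0  18     1    14  |     2 ]
  [ 0  -3     0    -2  |    -1 ]
R3 ← R3 − 18·R2
  [ 1   6  -1/2     1  |      7 ]
  [ 0   1     0  7/12  |   5/12 ]
  [ 0   0     1   7/2  |  -11/2 ]
  [ 0  -3     0    -2  |     -1 ]
R4 ← R4 + 3·R2
  [ 1  6  -1/2     1  |      7 ]
  [ 0  1     0  7/12  |   5/12 ]
  [ 0  0     1   7/2  |  -11/2 ]
  [ 0  0     0  -1/4  |    1/4 ]
R4 ← -4·R4
  [ 1  6  -1/2     1  |      7 ]
  [ 0  1     0  7/12  |   5/12 ]
  [ 0  0     1   7/2  |  -11/2 ]
  [ 0  0     0     1  |     -1 ]
R3 ← R3 − 7/2·R4
  [ 1  6  -1/2     1  |     7 ]
  [ 0  1     0  7/12  |  5/12 ]
  [ 0  0     1     0  |    -2 ]
  [ 0  0     0     1  |    -1 ]
R2 ← R2 − 7/12·R4
  [ 1  6  -1/2  1  |   7 ]
  [ 0  1     0  0  |   1 ]
  [ 0  0     1  0  |  -2 ]
  [ 0  0     0  1  |  -1 ]
R1 ← R1 − R4
  [ 1  6  -1/2  0  |   8 ]
  [ 0  1     0  0  |   1 ]
  [ 0  0     1  0  |  -2 ]
  [ 0  0     0  1  |  -1 ]
R1 ← R1 + 1/2·R3
  [ 1  6  0  0  |   7 ]
  [ 0  1  0  0  |   1 ]
  [ 0  0  1  0  |  -2 ]
  [ 0  0  0  1  |  -1 ]
R1 ← R1 − 6·R2
  [ 1  0  0  0  |   1 ]
  [ 0  1  0  0  |   1 ]
  [ 0  0  1  0  |  -2 ]
  [ 0  0  0  1  |  -1 ]
Reading off the last column: u = 1, v = 1, w = -2, t = -1.

(1, 1, -2, -1)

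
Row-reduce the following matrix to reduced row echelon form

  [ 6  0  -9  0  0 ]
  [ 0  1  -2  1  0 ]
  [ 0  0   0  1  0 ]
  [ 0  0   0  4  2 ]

ρ1 -> 1/6·ρ1
ρ4 -> ρ4 − 4·ρ3
ρ4 -> 1/2·ρ4
ρ2 -> ρ2 − ρ3

[[1, 0, -3/2, 0, 0], [0, 1, -2, 0, 0], [0, 0, 0, 1, 0], [0, 0, 0, 0, 1]]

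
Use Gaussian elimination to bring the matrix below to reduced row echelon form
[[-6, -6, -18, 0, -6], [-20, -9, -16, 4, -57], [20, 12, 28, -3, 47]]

r1 → -1/6·r1
  [   1   1    3   0    1 ]
  [ -20  -9  -16   4  -57 ]
  [  20  12   28  -3   47 ]
r2 → r2 + 20·r1
  [  1   1   3   0    1 ]
  [  0  11  44   4  -37 ]
  [ 20  12  28  -3   47 ]
r3 → r3 − 20·r1
  [ 1   1    3   0    1 ]
  [ 0  11   44   4  -37 ]
  [ 0  -8  -32  -3   27 ]
r2 → 1/11·r2
  [ 1   1    3     0       1 ]
  [ 0   1    4  4/11  -37/11 ]
  [ 0  -8  -32    -3      27 ]
r3 → r3 + 8·r2
  [ 1  1  3      0       1 ]
  [ 0  1  4   4/11  -37/11 ]
  [ 0  0  0  -1/11    1/11 ]
r3 → -11·r3
  [ 1  1  3     0       1 ]
  [ 0  1  4  4/11  -37/11 ]
  [ 0  0  0     1      -1 ]
r2 → r2 − 4/11·r3
  [ 1  1  3  0   1 ]
  [ 0  1  4  0  -3 ]
  [ 0  0  0  1  -1 ]
r1 → r1 − r2
  [ 1  0  -1  0   4 ]
  [ 0  1   4  0  -3 ]
  [ 0  0   0  1  -1 ]

[[1, 0, -1, 0, 4], [0, 1, 4, 0, -3], [0, 0, 0, 1, -1]]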